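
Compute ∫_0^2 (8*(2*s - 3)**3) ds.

-80

Let u = 2*s - 3, so du = 2 ds. When s = 0, u = -3; when s = 2, u = 1.
The integral becomes 4·∫ u**3 du from -3 to 1, with antiderivative u**4.
Back in s: F(s) = (2*s - 3)**4.
Then F(2) - F(0) = (1) - (81) = -80.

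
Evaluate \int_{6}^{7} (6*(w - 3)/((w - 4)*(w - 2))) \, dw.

-9*log(2) + 3*log(3) + 3*log(5)

Factor the denominator: w**2 - 6*w + 8 = (w - 2)(w - 4).
Partial fractions: 6*(w - 3)/((w - 4)*(w - 2)) = 3/(w - 2) + 3/(w - 4).
An antiderivative is F(w) = 3*log(w - 4) + 3*log(w - 2).
Then F(7) - F(6) = (3*log(3) + 3*log(5)) - (9*log(2)) = -9*log(2) + 3*log(3) + 3*log(5).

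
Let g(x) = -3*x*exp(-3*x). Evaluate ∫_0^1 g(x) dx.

Integrate by parts once (u = x, dv = -3*exp(-3*x) dx).
An antiderivative is F(x) = (3*x + 1)*exp(-3*x)/3.
Then F(1) - F(0) = (4*exp(-3)/3) - (1/3) = (4 - exp(3))*exp(-3)/3.

(4 - exp(3))*exp(-3)/3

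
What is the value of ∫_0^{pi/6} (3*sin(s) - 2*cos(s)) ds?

2 - 3*sqrt(3)/2

An antiderivative is F(s) = -2*sin(s) - 3*cos(s).
Then F(pi/6) - F(0) = (-3*sqrt(3)/2 - 1) - (-3) = 2 - 3*sqrt(3)/2.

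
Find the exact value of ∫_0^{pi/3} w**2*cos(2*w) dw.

Integrate by parts twice (u = w^2, dv = cos(2*w) dw).
An antiderivative is F(w) = w**2*sin(2*w)/2 + w*cos(2*w)/2 - sin(2*w)/4.
Then F(pi/3) - F(0) = (-pi/12 - sqrt(3)/8 + sqrt(3)*pi**2/36) - (0) = -pi/12 - sqrt(3)/8 + sqrt(3)*pi**2/36.

-pi/12 - sqrt(3)/8 + sqrt(3)*pi**2/36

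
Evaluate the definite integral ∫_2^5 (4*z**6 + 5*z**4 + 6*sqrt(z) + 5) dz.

-8*sqrt(2) + 20*sqrt(5) + 333744/7

By the power rule, an antiderivative is F(z) = 4*z**7/7 + z**5 + 4*z**(3/2) + 5*z.
Then F(5) - F(2) = (20*sqrt(5) + 334550/7) - (8*sqrt(2) + 806/7) = -8*sqrt(2) + 20*sqrt(5) + 333744/7.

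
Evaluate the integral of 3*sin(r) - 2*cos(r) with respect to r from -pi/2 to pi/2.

An antiderivative is F(r) = -2*sin(r) - 3*cos(r).
Then F(pi/2) - F(-pi/2) = (-2) - (2) = -4.

-4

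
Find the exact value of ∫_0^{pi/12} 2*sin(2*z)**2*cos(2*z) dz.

1/24

Let u = sin(2*z), so du = 2*cos(2*z) dz. When z = 0, u = 0; when z = pi/12, u = 1/2.
The integral becomes ∫ u**2 du from 0 to 1/2, with antiderivative u**3/3.
Back in z: F(z) = sin(2*z)**3/3.
Then F(pi/12) - F(0) = (1/24) - (0) = 1/24.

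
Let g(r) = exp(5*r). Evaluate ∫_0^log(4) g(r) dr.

Let u = exp(r), so du = exp(r) dr. When r = 0, u = 1; when r = log(4), u = 4.
The integral becomes ∫ u**4 du from 1 to 4, with antiderivative u**5/5.
Back in r: F(r) = exp(5*r)/5.
Then F(log(4)) - F(0) = (1024/5) - (1/5) = 1023/5.

1023/5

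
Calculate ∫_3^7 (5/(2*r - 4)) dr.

An antiderivative is F(r) = 5*log(2*r - 4)/2.
Then F(7) - F(3) = (5*log(10)/2) - (5*log(2)/2) = 5*log(5)/2.

5*log(5)/2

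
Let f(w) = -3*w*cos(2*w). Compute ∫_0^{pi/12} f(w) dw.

Integrate by parts once (u = w, dv = -3*cos(2*w) dw).
An antiderivative is F(w) = -3*w*sin(2*w)/2 - 3*cos(2*w)/4.
Then F(pi/12) - F(0) = (-3*sqrt(3)/8 - pi/16) - (-3/4) = -3*sqrt(3)/8 - pi/16 + 3/4.

-3*sqrt(3)/8 - pi/16 + 3/4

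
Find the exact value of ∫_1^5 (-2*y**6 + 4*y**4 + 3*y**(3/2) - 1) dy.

-138790/7 + 30*sqrt(5)

By the power rule, an antiderivative is F(y) = -2*y**7/7 + 6*y**(5/2)/5 + 4*y**5/5 - y.
Then F(5) - F(1) = (-138785/7 + 30*sqrt(5)) - (5/7) = -138790/7 + 30*sqrt(5).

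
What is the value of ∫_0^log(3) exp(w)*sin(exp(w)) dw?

Let u = exp(w), so du = exp(w) dw. When w = 0, u = 1; when w = log(3), u = 3.
The integral becomes ∫ sin(u) du from 1 to 3, with antiderivative -cos(u).
Back in w: F(w) = -cos(exp(w)).
Then F(log(3)) - F(0) = (-cos(3)) - (-cos(1)) = cos(1) - cos(3).

cos(1) - cos(3)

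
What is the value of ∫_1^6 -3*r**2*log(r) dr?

-216*log(3) - 216*log(2) + 215/3

Integrate by parts once (u = ln r, dv = -3*r**2 dr).
An antiderivative is F(r) = -r**3*(3*log(r) - 1)/3.
Then F(6) - F(1) = (-216*log(3) - 216*log(2) + 72) - (1/3) = -216*log(3) - 216*log(2) + 215/3.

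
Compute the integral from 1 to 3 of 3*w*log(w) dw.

Integrate by parts once (u = ln w, dv = 3*w dw).
An antiderivative is F(w) = 3*w**2*(2*log(w) - 1)/4.
Then F(3) - F(1) = (-27/4 + 27*log(3)/2) - (-3/4) = -6 + 27*log(3)/2.

-6 + 27*log(3)/2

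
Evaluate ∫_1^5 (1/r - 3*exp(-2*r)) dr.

An antiderivative is F(r) = log(r) + 3*exp(-2*r)/2.
Then F(5) - F(1) = (3*exp(-10)/2 + log(5)) - (3*exp(-2)/2) = -3*exp(-2)/2 + 3*exp(-10)/2 + log(5).

-3*exp(-2)/2 + 3*exp(-10)/2 + log(5)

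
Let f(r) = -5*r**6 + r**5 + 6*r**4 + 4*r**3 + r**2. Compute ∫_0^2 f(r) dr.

-2488/105

By the power rule, an antiderivative is F(r) = -5*r**7/7 + r**6/6 + 6*r**5/5 + r**4 + r**3/3.
Then F(2) - F(0) = (-2488/105) - (0) = -2488/105.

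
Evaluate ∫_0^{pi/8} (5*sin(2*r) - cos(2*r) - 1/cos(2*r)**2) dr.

An antiderivative is F(r) = -sin(2*r)/2 - 5*cos(2*r)/2 - tan(2*r)/2.
Then F(pi/8) - F(0) = (-3*sqrt(2)/2 - 1/2) - (-5/2) = 2 - 3*sqrt(2)/2.

2 - 3*sqrt(2)/2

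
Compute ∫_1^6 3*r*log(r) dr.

Integrate by parts once (u = ln r, dv = 3*r dr).
An antiderivative is F(r) = 3*r**2*(2*log(r) - 1)/4.
Then F(6) - F(1) = (-27 + 54*log(2) + 54*log(3)) - (-3/4) = -105/4 + 54*log(2) + 54*log(3).

-105/4 + 54*log(2) + 54*log(3)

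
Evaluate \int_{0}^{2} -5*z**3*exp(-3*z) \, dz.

Integrate by parts 3 times (u = z^3, dv = -5*exp(-3*z) dz).
An antiderivative is F(z) = (45*z**3 + 45*z**2 + 30*z + 10)*exp(-3*z)/27.
Then F(2) - F(0) = (610*exp(-6)/27) - (10/27) = -10/27 + 610*exp(-6)/27.

-10/27 + 610*exp(-6)/27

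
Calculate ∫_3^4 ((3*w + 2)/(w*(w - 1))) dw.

-9*log(2) + 7*log(3)

Factor the denominator: w**2 - w = w(w - 1).
Partial fractions: (3*w + 2)/(w*(w - 1)) = -2/w + 5/(w - 1).
An antiderivative is F(w) = -2*log(w) + 5*log(w - 1).
Then F(4) - F(3) = (-4*log(2) + 5*log(3)) - (log(32/9)) = -9*log(2) + 7*log(3).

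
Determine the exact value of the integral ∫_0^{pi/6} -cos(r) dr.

An antiderivative is F(r) = -sin(r).
Then F(pi/6) - F(0) = (-1/2) - (0) = -1/2.

-1/2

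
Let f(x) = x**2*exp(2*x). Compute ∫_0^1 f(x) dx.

-1/4 + exp(2)/4

Integrate by parts twice (u = x^2, dv = exp(2*x) dx).
An antiderivative is F(x) = (2*x**2 - 2*x + 1)*exp(2*x)/4.
Then F(1) - F(0) = (exp(2)/4) - (1/4) = -1/4 + exp(2)/4.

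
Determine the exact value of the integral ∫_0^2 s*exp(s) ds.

1 + exp(2)

Integrate by parts once (u = s, dv = exp(s) ds).
An antiderivative is F(s) = (s - 1)*exp(s).
Then F(2) - F(0) = (exp(2)) - (-1) = 1 + exp(2).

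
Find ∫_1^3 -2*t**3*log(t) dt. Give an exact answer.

Integrate by parts once (u = ln t, dv = -2*t**3 dt).
An antiderivative is F(t) = -t**4*(4*log(t) - 1)/8.
Then F(3) - F(1) = (81/8 - 81*log(3)/2) - (1/8) = 10 - 81*log(3)/2.

10 - 81*log(3)/2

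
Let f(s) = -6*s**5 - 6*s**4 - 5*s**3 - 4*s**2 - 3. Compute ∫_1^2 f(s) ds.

-7877/60

By the power rule, an antiderivative is F(s) = -s**6 - 6*s**5/5 - 5*s**4/4 - 4*s**3/3 - 3*s.
Then F(2) - F(1) = (-2086/15) - (-467/60) = -7877/60.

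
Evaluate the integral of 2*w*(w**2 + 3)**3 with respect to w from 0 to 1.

175/4

Let u = w**2 + 3, so du = 2*w dw. When w = 0, u = 3; when w = 1, u = 4.
The integral becomes ∫ u**3 du from 3 to 4, with antiderivative u**4/4.
Back in w: F(w) = (w**2 + 3)**4/4.
Then F(1) - F(0) = (64) - (81/4) = 175/4.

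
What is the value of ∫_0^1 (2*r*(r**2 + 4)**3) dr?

Let u = r**2 + 4, so du = 2*r dr. When r = 0, u = 4; when r = 1, u = 5.
The integral becomes ∫ u**3 du from 4 to 5, with antiderivative u**4/4.
Back in r: F(r) = (r**2 + 4)**4/4.
Then F(1) - F(0) = (625/4) - (64) = 369/4.

369/4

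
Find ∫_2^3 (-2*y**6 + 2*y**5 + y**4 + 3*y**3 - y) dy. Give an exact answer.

By the power rule, an antiderivative is F(y) = -2*y**7/7 + y**6/3 + y**5/5 + 3*y**4/4 - y**2/2.
Then F(3) - F(2) = (-38781/140) - (122/105) = -116831/420.

-116831/420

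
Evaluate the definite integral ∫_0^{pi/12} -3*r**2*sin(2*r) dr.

-3*sqrt(3)/8 - pi/16 + sqrt(3)*pi**2/192 + 3/4

Integrate by parts twice (u = r^2, dv = -3*sin(2*r) dr).
An antiderivative is F(r) = 3*r**2*cos(2*r)/2 - 3*r*sin(2*r)/2 - 3*cos(2*r)/4.
Then F(pi/12) - F(0) = (-3*sqrt(3)/8 - pi/16 + sqrt(3)*pi**2/192) - (-3/4) = -3*sqrt(3)/8 - pi/16 + sqrt(3)*pi**2/192 + 3/4.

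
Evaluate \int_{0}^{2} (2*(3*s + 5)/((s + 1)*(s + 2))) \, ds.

2*log(2) + 4*log(3)

Factor the denominator: s**2 + 3*s + 2 = (s + 2)(s + 1).
Partial fractions: 2*(3*s + 5)/((s + 1)*(s + 2)) = 2/(s + 2) + 4/(s + 1).
An antiderivative is F(s) = 4*log(s + 1) + 2*log(s + 2).
Then F(2) - F(0) = (4*log(2) + 4*log(3)) - (log(4)) = 2*log(2) + 4*log(3).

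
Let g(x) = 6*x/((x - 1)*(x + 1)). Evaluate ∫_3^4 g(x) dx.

Factor the denominator: x**2 - 1 = (x + 1)(x - 1).
Partial fractions: 6*x/((x - 1)*(x + 1)) = 3/(x + 1) + 3/(x - 1).
An antiderivative is F(x) = 3*log(x - 1) + 3*log(x + 1).
Then F(4) - F(3) = (3*log(3) + 3*log(5)) - (9*log(2)) = -9*log(2) + 3*log(3) + 3*log(5).

-9*log(2) + 3*log(3) + 3*log(5)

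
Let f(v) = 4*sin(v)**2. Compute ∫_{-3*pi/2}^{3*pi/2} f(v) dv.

Use the identity sin^2(v) = (1 - cos(2*v))/2.
An antiderivative is F(v) = 2*v - sin(2*v).
Then F(3*pi/2) - F(-3*pi/2) = (3*pi) - (-3*pi) = 6*pi.

6*pi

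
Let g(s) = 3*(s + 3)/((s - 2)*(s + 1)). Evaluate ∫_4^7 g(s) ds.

Factor the denominator: s**2 - s - 2 = (s + 1)(s - 2).
Partial fractions: 3*(s + 3)/((s - 2)*(s + 1)) = -2/(s + 1) + 5/(s - 2).
An antiderivative is F(s) = 5*log(s - 2) - 2*log(s + 1).
Then F(7) - F(4) = (-6*log(2) + 5*log(5)) - (log(32/25)) = -11*log(2) + 7*log(5).

-11*log(2) + 7*log(5)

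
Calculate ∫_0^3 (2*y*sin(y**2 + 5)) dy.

Let u = y**2 + 5, so du = 2*y dy. When y = 0, u = 5; when y = 3, u = 14.
The integral becomes ∫ sin(u) du from 5 to 14, with antiderivative -cos(u).
Back in y: F(y) = -cos(y**2 + 5).
Then F(3) - F(0) = (-cos(14)) - (-cos(5)) = -cos(14) + cos(5).

-cos(14) + cos(5)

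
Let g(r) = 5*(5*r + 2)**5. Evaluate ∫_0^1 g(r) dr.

Let u = 5*r + 2, so du = 5 dr. When r = 0, u = 2; when r = 1, u = 7.
The integral becomes ∫ u**5 du from 2 to 7, with antiderivative u**6/6.
Back in r: F(r) = (5*r + 2)**6/6.
Then F(1) - F(0) = (117649/6) - (32/3) = 39195/2.

39195/2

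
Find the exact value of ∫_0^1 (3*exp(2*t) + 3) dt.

An antiderivative is F(t) = 3*exp(2*t)/2 + 3*t.
Then F(1) - F(0) = (3 + 3*exp(2)/2) - (3/2) = 3/2 + 3*exp(2)/2.

3/2 + 3*exp(2)/2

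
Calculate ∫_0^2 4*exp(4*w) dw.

Let u = 4*w, so du = 4 dw. When w = 0, u = 0; when w = 2, u = 8.
The integral becomes ∫ exp(u) du from 0 to 8, with antiderivative exp(u).
Back in w: F(w) = exp(4*w).
Then F(2) - F(0) = (exp(8)) - (1) = -1 + exp(8).

-1 + exp(8)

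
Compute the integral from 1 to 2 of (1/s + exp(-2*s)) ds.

An antiderivative is F(s) = log(s) - exp(-2*s)/2.
Then F(2) - F(1) = (-exp(-4)/2 + log(2)) - (-exp(-2)/2) = -exp(-4)/2 + exp(-2)/2 + log(2).

-exp(-4)/2 + exp(-2)/2 + log(2)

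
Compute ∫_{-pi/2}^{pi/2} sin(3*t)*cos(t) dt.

0

Use the identity sin(3*t)cos(t) = [sin(4*t) + sin(2*t)]/2.
An antiderivative is F(t) = -cos(2*t)/4 - cos(4*t)/8.
Then F(pi/2) - F(-pi/2) = (1/8) - (1/8) = 0.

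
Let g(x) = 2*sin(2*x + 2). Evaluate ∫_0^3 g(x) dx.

Let u = 2*x + 2, so du = 2 dx. When x = 0, u = 2; when x = 3, u = 8.
The integral becomes ∫ sin(u) du from 2 to 8, with antiderivative -cos(u).
Back in x: F(x) = -cos(2*x + 2).
Then F(3) - F(0) = (-cos(8)) - (-cos(2)) = cos(2) - cos(8).

cos(2) - cos(8)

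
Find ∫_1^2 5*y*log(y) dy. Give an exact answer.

Integrate by parts once (u = ln y, dv = 5*y dy).
An antiderivative is F(y) = 5*y**2*(2*log(y) - 1)/4.
Then F(2) - F(1) = (-5 + 10*log(2)) - (-5/4) = -15/4 + 10*log(2).

-15/4 + 10*log(2)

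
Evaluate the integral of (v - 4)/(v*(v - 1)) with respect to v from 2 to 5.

-10*log(2) + 4*log(5)

Factor the denominator: v**2 - v = v(v - 1).
Partial fractions: (v - 4)/(v*(v - 1)) = 4/v - 3/(v - 1).
An antiderivative is F(v) = 4*log(v) - 3*log(v - 1).
Then F(5) - F(2) = (-6*log(2) + 4*log(5)) - (log(16)) = -10*log(2) + 4*log(5).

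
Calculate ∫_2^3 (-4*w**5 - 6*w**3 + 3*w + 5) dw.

-1585/3

By the power rule, an antiderivative is F(w) = -2*w**6/3 - 3*w**4/2 + 3*w**2/2 + 5*w.
Then F(3) - F(2) = (-579) - (-152/3) = -1585/3.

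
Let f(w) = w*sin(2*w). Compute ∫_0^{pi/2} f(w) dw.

pi/4

Integrate by parts once (u = w, dv = sin(2*w) dw).
An antiderivative is F(w) = -w*cos(2*w)/2 + sin(2*w)/4.
Then F(pi/2) - F(0) = (pi/4) - (0) = pi/4.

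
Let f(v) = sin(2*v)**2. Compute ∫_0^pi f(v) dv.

pi/2

Use the identity sin^2(2*v) = (1 - cos(4*v))/2.
An antiderivative is F(v) = v/2 - sin(4*v)/8.
Then F(pi) - F(0) = (pi/2) - (0) = pi/2.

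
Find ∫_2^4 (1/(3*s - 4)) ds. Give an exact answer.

2*log(2)/3

An antiderivative is F(s) = log(3*s - 4)/3.
Then F(4) - F(2) = (log(2)) - (log(2)/3) = 2*log(2)/3.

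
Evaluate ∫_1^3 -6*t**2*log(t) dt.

52/3 - 54*log(3)

Integrate by parts once (u = ln t, dv = -6*t**2 dt).
An antiderivative is F(t) = -2*t**3*(3*log(t) - 1)/3.
Then F(3) - F(1) = (18 - 54*log(3)) - (2/3) = 52/3 - 54*log(3).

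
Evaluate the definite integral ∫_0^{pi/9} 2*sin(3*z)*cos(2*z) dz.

Use the identity sin(3*z)cos(2*z) = [sin(5*z) + sin(z)]/2.
An antiderivative is F(z) = -cos(z) - cos(5*z)/5.
Then F(pi/9) - F(0) = (-cos(pi/9) + sin(pi/18)/5) - (-6/5) = -cos(pi/9) + sin(pi/18)/5 + 6/5.

-cos(pi/9) + sin(pi/18)/5 + 6/5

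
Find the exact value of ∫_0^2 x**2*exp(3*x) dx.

-2/27 + 26*exp(6)/27

Integrate by parts twice (u = x^2, dv = exp(3*x) dx).
An antiderivative is F(x) = (9*x**2 - 6*x + 2)*exp(3*x)/27.
Then F(2) - F(0) = (26*exp(6)/27) - (2/27) = -2/27 + 26*exp(6)/27.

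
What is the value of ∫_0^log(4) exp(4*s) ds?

Let u = exp(s), so du = exp(s) ds. When s = 0, u = 1; when s = log(4), u = 4.
The integral becomes ∫ u**3 du from 1 to 4, with antiderivative u**4/4.
Back in s: F(s) = exp(4*s)/4.
Then F(log(4)) - F(0) = (64) - (1/4) = 255/4.

255/4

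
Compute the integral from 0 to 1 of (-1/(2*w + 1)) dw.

An antiderivative is F(w) = -log(2*w + 1)/2.
Then F(1) - F(0) = (-log(3)/2) - (0) = -log(3)/2.

-log(3)/2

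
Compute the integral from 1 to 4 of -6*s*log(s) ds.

45/2 - 96*log(2)

Integrate by parts once (u = ln s, dv = -6*s ds).
An antiderivative is F(s) = -3*s**2*(2*log(s) - 1)/2.
Then F(4) - F(1) = (24 - 96*log(2)) - (3/2) = 45/2 - 96*log(2).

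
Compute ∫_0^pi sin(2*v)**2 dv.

pi/2

Use the identity sin^2(2*v) = (1 - cos(4*v))/2.
An antiderivative is F(v) = v/2 - sin(4*v)/8.
Then F(pi) - F(0) = (pi/2) - (0) = pi/2.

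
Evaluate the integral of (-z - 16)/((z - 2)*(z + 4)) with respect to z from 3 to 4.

log(8/49)

Factor the denominator: z**2 + 2*z - 8 = (z + 4)(z - 2).
Partial fractions: (-z - 16)/((z - 2)*(z + 4)) = 2/(z + 4) - 3/(z - 2).
An antiderivative is F(z) = -3*log(z - 2) + 2*log(z + 4).
Then F(4) - F(3) = (log(8)) - (log(49)) = log(8/49).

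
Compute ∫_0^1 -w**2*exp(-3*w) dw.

Integrate by parts twice (u = w^2, dv = -exp(-3*w) dw).
An antiderivative is F(w) = (9*w**2 + 6*w + 2)*exp(-3*w)/27.
Then F(1) - F(0) = (17*exp(-3)/27) - (2/27) = -2/27 + 17*exp(-3)/27.

-2/27 + 17*exp(-3)/27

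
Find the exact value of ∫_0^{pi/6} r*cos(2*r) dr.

Integrate by parts once (u = r, dv = cos(2*r) dr).
An antiderivative is F(r) = r*sin(2*r)/2 + cos(2*r)/4.
Then F(pi/6) - F(0) = (1/8 + sqrt(3)*pi/24) - (1/4) = -1/8 + sqrt(3)*pi/24.

-1/8 + sqrt(3)*pi/24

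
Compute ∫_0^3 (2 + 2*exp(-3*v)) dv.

20/3 - 2*exp(-9)/3

An antiderivative is F(v) = 2*v - 2*exp(-3*v)/3.
Then F(3) - F(0) = (6 - 2*exp(-9)/3) - (-2/3) = 20/3 - 2*exp(-9)/3.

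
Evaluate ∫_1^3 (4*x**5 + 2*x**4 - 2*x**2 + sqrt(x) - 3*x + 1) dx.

2*sqrt(3) + 8312/15

By the power rule, an antiderivative is F(x) = 2*x**6/3 + 2*x**5/5 + 2*x**(3/2)/3 - 2*x**3/3 - 3*x**2/2 + x.
Then F(3) - F(1) = (2*sqrt(3) + 5547/10) - (17/30) = 2*sqrt(3) + 8312/15.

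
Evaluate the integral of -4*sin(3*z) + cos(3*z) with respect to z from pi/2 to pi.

An antiderivative is F(z) = sin(3*z)/3 + 4*cos(3*z)/3.
Then F(pi) - F(pi/2) = (-4/3) - (-1/3) = -1.

-1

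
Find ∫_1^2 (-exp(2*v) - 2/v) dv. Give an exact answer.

An antiderivative is F(v) = -exp(2*v)/2 - 2*log(v).
Then F(2) - F(1) = (-exp(4)/2 - log(4)) - (-exp(2)/2) = -exp(4)/2 - log(4) + exp(2)/2.

-exp(4)/2 - log(4) + exp(2)/2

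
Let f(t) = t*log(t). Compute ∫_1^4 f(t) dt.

-15/4 + 16*log(2)

Integrate by parts once (u = ln t, dv = t dt).
An antiderivative is F(t) = t**2*(2*log(t) - 1)/4.
Then F(4) - F(1) = (-4 + 16*log(2)) - (-1/4) = -15/4 + 16*log(2).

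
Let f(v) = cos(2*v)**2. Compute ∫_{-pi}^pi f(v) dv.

pi

Use the identity cos^2(2*v) = (1 + cos(4*v))/2.
An antiderivative is F(v) = v/2 + sin(4*v)/8.
Then F(pi) - F(-pi) = (pi/2) - (-pi/2) = pi.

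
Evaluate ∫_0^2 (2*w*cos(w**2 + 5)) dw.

sin(9) - sin(5)

Let u = w**2 + 5, so du = 2*w dw. When w = 0, u = 5; when w = 2, u = 9.
The integral becomes ∫ cos(u) du from 5 to 9, with antiderivative sin(u).
Back in w: F(w) = sin(w**2 + 5).
Then F(2) - F(0) = (sin(9)) - (sin(5)) = sin(9) - sin(5).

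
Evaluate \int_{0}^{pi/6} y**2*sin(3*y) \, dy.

-2/27 + pi/27

Integrate by parts twice (u = y^2, dv = sin(3*y) dy).
An antiderivative is F(y) = -y**2*cos(3*y)/3 + 2*y*sin(3*y)/9 + 2*cos(3*y)/27.
Then F(pi/6) - F(0) = (pi/27) - (2/27) = -2/27 + pi/27.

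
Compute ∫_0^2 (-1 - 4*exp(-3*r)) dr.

An antiderivative is F(r) = -r + 4*exp(-3*r)/3.
Then F(2) - F(0) = (-2 + 4*exp(-6)/3) - (4/3) = -10/3 + 4*exp(-6)/3.

-10/3 + 4*exp(-6)/3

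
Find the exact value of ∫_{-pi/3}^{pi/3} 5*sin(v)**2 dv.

Use the identity sin^2(v) = (1 - cos(2*v))/2.
An antiderivative is F(v) = 5*v/2 - 5*sin(2*v)/4.
Then F(pi/3) - F(-pi/3) = (-5*sqrt(3)/8 + 5*pi/6) - (-5*pi/6 + 5*sqrt(3)/8) = -5*sqrt(3)/4 + 5*pi/3.

-5*sqrt(3)/4 + 5*pi/3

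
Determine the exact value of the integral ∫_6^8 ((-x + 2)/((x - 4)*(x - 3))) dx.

log(5/12)

Factor the denominator: x**2 - 7*x + 12 = (x - 3)(x - 4).
Partial fractions: (-x + 2)/((x - 4)*(x - 3)) = 1/(x - 3) - 2/(x - 4).
An antiderivative is F(x) = -2*log(x - 4) + log(x - 3).
Then F(8) - F(6) = (log(5/16)) - (log(3/4)) = log(5/12).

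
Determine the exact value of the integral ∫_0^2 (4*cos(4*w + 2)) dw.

Let u = 4*w + 2, so du = 4 dw. When w = 0, u = 2; when w = 2, u = 10.
The integral becomes ∫ cos(u) du from 2 to 10, with antiderivative sin(u).
Back in w: F(w) = sin(4*w + 2).
Then F(2) - F(0) = (sin(10)) - (sin(2)) = -sin(2) + sin(10).

-sin(2) + sin(10)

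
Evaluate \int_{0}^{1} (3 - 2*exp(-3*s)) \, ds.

An antiderivative is F(s) = 3*s + 2*exp(-3*s)/3.
Then F(1) - F(0) = (2*exp(-3)/3 + 3) - (2/3) = 2*exp(-3)/3 + 7/3.

2*exp(-3)/3 + 7/3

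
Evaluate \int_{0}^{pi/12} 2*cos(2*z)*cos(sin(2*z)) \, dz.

Let u = sin(2*z), so du = 2*cos(2*z) dz. When z = 0, u = 0; when z = pi/12, u = 1/2.
The integral becomes ∫ cos(u) du from 0 to 1/2, with antiderivative sin(u).
Back in z: F(z) = sin(sin(2*z)).
Then F(pi/12) - F(0) = (sin(1/2)) - (0) = sin(1/2).

sin(1/2)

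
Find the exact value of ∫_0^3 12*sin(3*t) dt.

Let u = 3*t, so du = 3 dt. When t = 0, u = 0; when t = 3, u = 9.
The integral becomes 4·∫ sin(u) du from 0 to 9, with antiderivative -4*cos(u).
Back in t: F(t) = -4*cos(3*t).
Then F(3) - F(0) = (-4*cos(9)) - (-4) = 4 - 4*cos(9).

4 - 4*cos(9)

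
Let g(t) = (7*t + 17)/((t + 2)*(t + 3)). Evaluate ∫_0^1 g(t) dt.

log(32/3)

Factor the denominator: t**2 + 5*t + 6 = (t + 3)(t + 2).
Partial fractions: (7*t + 17)/((t + 2)*(t + 3)) = 4/(t + 3) + 3/(t + 2).
An antiderivative is F(t) = 3*log(t + 2) + 4*log(t + 3).
Then F(1) - F(0) = (3*log(3) + 8*log(2)) - (3*log(2) + 4*log(3)) = log(32/3).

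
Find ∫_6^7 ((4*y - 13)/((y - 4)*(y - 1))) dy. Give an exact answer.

Factor the denominator: y**2 - 5*y + 4 = (y - 1)(y - 4).
Partial fractions: (4*y - 13)/((y - 4)*(y - 1)) = 3/(y - 1) + 1/(y - 4).
An antiderivative is F(y) = log(y - 4) + 3*log(y - 1).
Then F(7) - F(6) = (3*log(2) + 4*log(3)) - (log(2) + 3*log(5)) = -3*log(5) + 2*log(2) + 4*log(3).

-3*log(5) + 2*log(2) + 4*log(3)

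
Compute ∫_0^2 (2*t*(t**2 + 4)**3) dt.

Let u = t**2 + 4, so du = 2*t dt. When t = 0, u = 4; when t = 2, u = 8.
The integral becomes ∫ u**3 du from 4 to 8, with antiderivative u**4/4.
Back in t: F(t) = (t**2 + 4)**4/4.
Then F(2) - F(0) = (1024) - (64) = 960.

960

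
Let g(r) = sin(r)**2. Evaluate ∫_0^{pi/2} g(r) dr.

Use the identity sin^2(r) = (1 - cos(2*r))/2.
An antiderivative is F(r) = r/2 - sin(2*r)/4.
Then F(pi/2) - F(0) = (pi/4) - (0) = pi/4.

pi/4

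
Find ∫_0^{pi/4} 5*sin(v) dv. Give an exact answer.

An antiderivative is F(v) = -5*cos(v).
Then F(pi/4) - F(0) = (-5*sqrt(2)/2) - (-5) = 5 - 5*sqrt(2)/2.

5 - 5*sqrt(2)/2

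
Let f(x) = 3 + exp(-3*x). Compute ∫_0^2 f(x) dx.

An antiderivative is F(x) = 3*x - exp(-3*x)/3.
Then F(2) - F(0) = (6 - exp(-6)/3) - (-1/3) = 19/3 - exp(-6)/3.

19/3 - exp(-6)/3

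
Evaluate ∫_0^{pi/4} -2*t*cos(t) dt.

-sqrt(2) - sqrt(2)*pi/4 + 2

Integrate by parts once (u = t, dv = -2*cos(t) dt).
An antiderivative is F(t) = -2*t*sin(t) - 2*cos(t).
Then F(pi/4) - F(0) = (sqrt(2)*(-4 - pi)/4) - (-2) = -sqrt(2) - sqrt(2)*pi/4 + 2.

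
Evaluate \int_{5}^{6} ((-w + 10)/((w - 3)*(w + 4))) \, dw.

-2*log(5) - 3*log(2) + 5*log(3)

Factor the denominator: w**2 + w - 12 = (w + 4)(w - 3).
Partial fractions: (-w + 10)/((w - 3)*(w + 4)) = -2/(w + 4) + 1/(w - 3).
An antiderivative is F(w) = log(w - 3) - 2*log(w + 4).
Then F(6) - F(5) = (log(3/100)) - (log(2/81)) = -2*log(5) - 3*log(2) + 5*log(3).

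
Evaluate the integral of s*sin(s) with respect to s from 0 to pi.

pi

Integrate by parts once (u = s, dv = sin(s) ds).
An antiderivative is F(s) = -s*cos(s) + sin(s).
Then F(pi) - F(0) = (pi) - (0) = pi.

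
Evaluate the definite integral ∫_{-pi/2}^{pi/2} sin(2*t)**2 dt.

pi/2

Use the identity sin^2(2*t) = (1 - cos(4*t))/2.
An antiderivative is F(t) = t/2 - sin(4*t)/8.
Then F(pi/2) - F(-pi/2) = (pi/4) - (-pi/4) = pi/2.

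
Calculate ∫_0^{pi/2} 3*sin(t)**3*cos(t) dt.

Let u = sin(t), so du = cos(t) dt. When t = 0, u = 0; when t = pi/2, u = 1.
The integral becomes 3·∫ u**3 du from 0 to 1, with antiderivative 3*u**4/4.
Back in t: F(t) = 3*sin(t)**4/4.
Then F(pi/2) - F(0) = (3/4) - (0) = 3/4.

3/4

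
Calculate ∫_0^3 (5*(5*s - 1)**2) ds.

915

Let u = 5*s - 1, so du = 5 ds. When s = 0, u = -1; when s = 3, u = 14.
The integral becomes ∫ u**2 du from -1 to 14, with antiderivative u**3/3.
Back in s: F(s) = (5*s - 1)**3/3.
Then F(3) - F(0) = (2744/3) - (-1/3) = 915.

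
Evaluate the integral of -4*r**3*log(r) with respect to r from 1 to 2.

Integrate by parts once (u = ln r, dv = -4*r**3 dr).
An antiderivative is F(r) = -r**4*(4*log(r) - 1)/4.
Then F(2) - F(1) = (4 - 16*log(2)) - (1/4) = 15/4 - 16*log(2).

15/4 - 16*log(2)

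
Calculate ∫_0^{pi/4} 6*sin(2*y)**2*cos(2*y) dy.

Let u = sin(2*y), so du = 2*cos(2*y) dy. When y = 0, u = 0; when y = pi/4, u = 1.
The integral becomes 3·∫ u**2 du from 0 to 1, with antiderivative u**3.
Back in y: F(y) = sin(2*y)**3.
Then F(pi/4) - F(0) = (1) - (0) = 1.

1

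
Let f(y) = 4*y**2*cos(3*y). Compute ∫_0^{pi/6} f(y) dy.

Integrate by parts twice (u = y^2, dv = 4*cos(3*y) dy).
An antiderivative is F(y) = 4*y**2*sin(3*y)/3 + 8*y*cos(3*y)/9 - 8*sin(3*y)/27.
Then F(pi/6) - F(0) = (-8/27 + pi**2/27) - (0) = -8/27 + pi**2/27.

-8/27 + pi**2/27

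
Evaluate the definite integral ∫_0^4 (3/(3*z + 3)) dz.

An antiderivative is F(z) = log(3*z + 3).
Then F(4) - F(0) = (log(15)) - (log(3)) = log(5).

log(5)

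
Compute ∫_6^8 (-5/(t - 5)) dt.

An antiderivative is F(t) = -5*log(t - 5).
Then F(8) - F(6) = (-5*log(3)) - (0) = -5*log(3).

-5*log(3)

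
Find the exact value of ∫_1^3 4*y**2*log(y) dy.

Integrate by parts once (u = ln y, dv = 4*y**2 dy).
An antiderivative is F(y) = 4*y**3*(3*log(y) - 1)/9.
Then F(3) - F(1) = (-12 + 36*log(3)) - (-4/9) = -104/9 + 36*log(3).

-104/9 + 36*log(3)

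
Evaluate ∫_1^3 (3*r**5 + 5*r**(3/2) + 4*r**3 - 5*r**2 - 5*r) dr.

18*sqrt(3) + 1136/3

By the power rule, an antiderivative is F(r) = r**6/2 + 2*r**(5/2) + r**4 - 5*r**3/3 - 5*r**2/2.
Then F(3) - F(1) = (18*sqrt(3) + 378) - (-2/3) = 18*sqrt(3) + 1136/3.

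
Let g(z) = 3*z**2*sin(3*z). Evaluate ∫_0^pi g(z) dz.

Integrate by parts twice (u = z^2, dv = 3*sin(3*z) dz).
An antiderivative is F(z) = -z**2*cos(3*z) + 2*z*sin(3*z)/3 + 2*cos(3*z)/9.
Then F(pi) - F(0) = (-2/9 + pi**2) - (2/9) = -4/9 + pi**2.

-4/9 + pi**2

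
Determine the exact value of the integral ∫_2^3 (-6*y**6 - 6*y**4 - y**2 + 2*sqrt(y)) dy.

By the power rule, an antiderivative is F(y) = -6*y**7/7 - 6*y**5/5 + 4*y**(3/2)/3 - y**3/3.
Then F(3) - F(2) = (-76131/35 + 4*sqrt(3)) - (-15832/105 + 8*sqrt(2)/3) = -212561/105 - 8*sqrt(2)/3 + 4*sqrt(3).

-212561/105 - 8*sqrt(2)/3 + 4*sqrt(3)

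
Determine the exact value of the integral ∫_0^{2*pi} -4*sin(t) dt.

0

An antiderivative is F(t) = 4*cos(t).
Then F(2*pi) - F(0) = (4) - (4) = 0.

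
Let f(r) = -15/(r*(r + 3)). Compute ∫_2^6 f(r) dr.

Factor the denominator: r**2 + 3*r = (r + 3)r.
Partial fractions: -15/(r*(r + 3)) = 5/(r + 3) - 5/r.
An antiderivative is F(r) = -5*log(r) + 5*log(r + 3).
Then F(6) - F(2) = (-5*log(2) + 5*log(3)) - (-5*log(2) + 5*log(5)) = -5*log(5) + 5*log(3).

-5*log(5) + 5*log(3)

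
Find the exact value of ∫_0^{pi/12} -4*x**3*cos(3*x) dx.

-8/27 - sqrt(2)*pi**2/216 - sqrt(2)*pi**3/2592 + sqrt(2)*pi/27 + 4*sqrt(2)/27

Integrate by parts 3 times (u = x^3, dv = -4*cos(3*x) dx).
An antiderivative is F(x) = -4*x**3*sin(3*x)/3 - 4*x**2*cos(3*x)/3 + 8*x*sin(3*x)/9 + 8*cos(3*x)/27.
Then F(pi/12) - F(0) = (sqrt(2)*(-12*pi**2 - pi**3 + 96*pi + 384)/2592) - (8/27) = -8/27 - sqrt(2)*pi**2/216 - sqrt(2)*pi**3/2592 + sqrt(2)*pi/27 + 4*sqrt(2)/27.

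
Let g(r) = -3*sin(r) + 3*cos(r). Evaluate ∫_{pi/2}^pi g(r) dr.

An antiderivative is F(r) = 3*sin(r) + 3*cos(r).
Then F(pi) - F(pi/2) = (-3) - (3) = -6.

-6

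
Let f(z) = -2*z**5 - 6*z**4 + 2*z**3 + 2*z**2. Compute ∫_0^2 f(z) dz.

-232/5

By the power rule, an antiderivative is F(z) = -z**6/3 - 6*z**5/5 + z**4/2 + 2*z**3/3.
Then F(2) - F(0) = (-232/5) - (0) = -232/5.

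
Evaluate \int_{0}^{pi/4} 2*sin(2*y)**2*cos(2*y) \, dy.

Let u = sin(2*y), so du = 2*cos(2*y) dy. When y = 0, u = 0; when y = pi/4, u = 1.
The integral becomes ∫ u**2 du from 0 to 1, with antiderivative u**3/3.
Back in y: F(y) = sin(2*y)**3/3.
Then F(pi/4) - F(0) = (1/3) - (0) = 1/3.

1/3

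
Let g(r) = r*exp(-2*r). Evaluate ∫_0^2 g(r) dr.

Integrate by parts once (u = r, dv = exp(-2*r) dr).
An antiderivative is F(r) = (-2*r - 1)*exp(-2*r)/4.
Then F(2) - F(0) = (-5*exp(-4)/4) - (-1/4) = (-5 + exp(4))*exp(-4)/4.

(-5 + exp(4))*exp(-4)/4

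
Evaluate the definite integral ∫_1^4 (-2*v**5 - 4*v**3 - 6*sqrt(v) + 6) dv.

By the power rule, an antiderivative is F(v) = -v**6/3 - v**4 - 4*v**(3/2) + 6*v.
Then F(4) - F(1) = (-4888/3) - (2/3) = -1630.

-1630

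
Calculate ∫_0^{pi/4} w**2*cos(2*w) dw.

Integrate by parts twice (u = w^2, dv = cos(2*w) dw).
An antiderivative is F(w) = w**2*sin(2*w)/2 + w*cos(2*w)/2 - sin(2*w)/4.
Then F(pi/4) - F(0) = (-1/4 + pi**2/32) - (0) = -1/4 + pi**2/32.

-1/4 + pi**2/32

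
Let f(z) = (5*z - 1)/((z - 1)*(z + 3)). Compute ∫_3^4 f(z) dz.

Factor the denominator: z**2 + 2*z - 3 = (z + 3)(z - 1).
Partial fractions: (5*z - 1)/((z - 1)*(z + 3)) = 4/(z + 3) + 1/(z - 1).
An antiderivative is F(z) = log(z - 1) + 4*log(z + 3).
Then F(4) - F(3) = (log(3) + 4*log(7)) - (5*log(2) + 4*log(3)) = -5*log(2) - 3*log(3) + 4*log(7).

-5*log(2) - 3*log(3) + 4*log(7)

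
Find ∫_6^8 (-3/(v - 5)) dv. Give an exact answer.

-log(27)

An antiderivative is F(v) = -3*log(v - 5).
Then F(8) - F(6) = (-log(27)) - (0) = -log(27).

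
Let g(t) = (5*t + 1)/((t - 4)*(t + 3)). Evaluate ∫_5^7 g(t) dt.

Factor the denominator: t**2 - t - 12 = (t + 3)(t - 4).
Partial fractions: (5*t + 1)/((t - 4)*(t + 3)) = 2/(t + 3) + 3/(t - 4).
An antiderivative is F(t) = 3*log(t - 4) + 2*log(t + 3).
Then F(7) - F(5) = (2*log(2) + 2*log(5) + 3*log(3)) - (log(64)) = -4*log(2) + 2*log(5) + 3*log(3).

-4*log(2) + 2*log(5) + 3*log(3)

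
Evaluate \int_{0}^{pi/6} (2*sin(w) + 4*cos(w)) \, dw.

An antiderivative is F(w) = 4*sin(w) - 2*cos(w).
Then F(pi/6) - F(0) = (2 - sqrt(3)) - (-2) = 4 - sqrt(3).

4 - sqrt(3)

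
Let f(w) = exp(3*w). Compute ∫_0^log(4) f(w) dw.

Let u = exp(w), so du = exp(w) dw. When w = 0, u = 1; when w = log(4), u = 4.
The integral becomes ∫ u**2 du from 1 to 4, with antiderivative u**3/3.
Back in w: F(w) = exp(3*w)/3.
Then F(log(4)) - F(0) = (64/3) - (1/3) = 21.

21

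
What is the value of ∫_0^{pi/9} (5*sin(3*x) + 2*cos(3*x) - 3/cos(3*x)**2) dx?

5/6 - 2*sqrt(3)/3

An antiderivative is F(x) = 2*sin(3*x)/3 - 5*cos(3*x)/3 - tan(3*x).
Then F(pi/9) - F(0) = (-2*sqrt(3)/3 - 5/6) - (-5/3) = 5/6 - 2*sqrt(3)/3.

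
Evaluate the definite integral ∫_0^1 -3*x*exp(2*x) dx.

Integrate by parts once (u = x, dv = -3*exp(2*x) dx).
An antiderivative is F(x) = (-6*x + 3)*exp(2*x)/4.
Then F(1) - F(0) = (-3*exp(2)/4) - (3/4) = -3*exp(2)/4 - 3/4.

-3*exp(2)/4 - 3/4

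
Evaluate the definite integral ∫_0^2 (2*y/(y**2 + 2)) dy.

Let u = y**2 + 2, so du = 2*y dy. When y = 0, u = 2; when y = 2, u = 6.
The integral becomes ∫ 1/u du from 2 to 6, with antiderivative log(u).
Back in y: F(y) = log(y**2 + 2).
Then F(2) - F(0) = (log(6)) - (log(2)) = log(3).

log(3)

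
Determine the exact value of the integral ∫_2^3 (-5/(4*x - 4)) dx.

An antiderivative is F(x) = -5*log(4*x - 4)/4.
Then F(3) - F(2) = (-15*log(2)/4) - (-5*log(2)/2) = -5*log(2)/4.

-5*log(2)/4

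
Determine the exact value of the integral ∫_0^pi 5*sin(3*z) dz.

10/3

An antiderivative is F(z) = -5*cos(3*z)/3.
Then F(pi) - F(0) = (5/3) - (-5/3) = 10/3.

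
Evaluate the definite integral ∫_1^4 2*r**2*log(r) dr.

-14 + 256*log(2)/3

Integrate by parts once (u = ln r, dv = 2*r**2 dr).
An antiderivative is F(r) = 2*r**3*(3*log(r) - 1)/9.
Then F(4) - F(1) = (-128/9 + 256*log(2)/3) - (-2/9) = -14 + 256*log(2)/3.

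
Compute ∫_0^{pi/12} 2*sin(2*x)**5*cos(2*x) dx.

1/384

Let u = sin(2*x), so du = 2*cos(2*x) dx. When x = 0, u = 0; when x = pi/12, u = 1/2.
The integral becomes ∫ u**5 du from 0 to 1/2, with antiderivative u**6/6.
Back in x: F(x) = sin(2*x)**6/6.
Then F(pi/12) - F(0) = (1/384) - (0) = 1/384.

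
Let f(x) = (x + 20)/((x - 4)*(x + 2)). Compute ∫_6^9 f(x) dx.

Factor the denominator: x**2 - 2*x - 8 = (x + 2)(x - 4).
Partial fractions: (x + 20)/((x - 4)*(x + 2)) = -3/(x + 2) + 4/(x - 4).
An antiderivative is F(x) = 4*log(x - 4) - 3*log(x + 2).
Then F(9) - F(6) = (-3*log(11) + 4*log(5)) - (-log(32)) = -3*log(11) + 5*log(2) + 4*log(5).

-3*log(11) + 5*log(2) + 4*log(5)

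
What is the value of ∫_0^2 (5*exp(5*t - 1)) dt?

Let u = 5*t - 1, so du = 5 dt. When t = 0, u = -1; when t = 2, u = 9.
The integral becomes ∫ exp(u) du from -1 to 9, with antiderivative exp(u).
Back in t: F(t) = exp(5*t - 1).
Then F(2) - F(0) = (exp(9)) - (exp(-1)) = -(1 - exp(10))*exp(-1).

-(1 - exp(10))*exp(-1)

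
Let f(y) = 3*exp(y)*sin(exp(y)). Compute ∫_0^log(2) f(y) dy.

Let u = exp(y), so du = exp(y) dy. When y = 0, u = 1; when y = log(2), u = 2.
The integral becomes 3·∫ sin(u) du from 1 to 2, with antiderivative -3*cos(u).
Back in y: F(y) = -3*cos(exp(y)).
Then F(log(2)) - F(0) = (-3*cos(2)) - (-3*cos(1)) = -3*cos(2) + 3*cos(1).

-3*cos(2) + 3*cos(1)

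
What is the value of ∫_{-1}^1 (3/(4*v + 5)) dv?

3*log(3)/2

An antiderivative is F(v) = 3*log(4*v + 5)/4.
Then F(1) - F(-1) = (3*log(3)/2) - (0) = 3*log(3)/2.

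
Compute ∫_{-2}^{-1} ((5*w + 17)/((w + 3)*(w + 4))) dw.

log(27/2)

Factor the denominator: w**2 + 7*w + 12 = (w + 4)(w + 3).
Partial fractions: (5*w + 17)/((w + 3)*(w + 4)) = 3/(w + 4) + 2/(w + 3).
An antiderivative is F(w) = 2*log(w + 3) + 3*log(w + 4).
Then F(-1) - F(-2) = (2*log(2) + 3*log(3)) - (log(8)) = log(27/2).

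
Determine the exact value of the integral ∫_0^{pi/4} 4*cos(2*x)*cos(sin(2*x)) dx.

2*sin(1)

Let u = sin(2*x), so du = 2*cos(2*x) dx. When x = 0, u = 0; when x = pi/4, u = 1.
The integral becomes 2·∫ cos(u) du from 0 to 1, with antiderivative 2*sin(u).
Back in x: F(x) = 2*sin(sin(2*x)).
Then F(pi/4) - F(0) = (2*sin(1)) - (0) = 2*sin(1).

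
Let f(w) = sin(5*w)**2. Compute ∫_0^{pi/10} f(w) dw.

Use the identity sin^2(5*w) = (1 - cos(10*w))/2.
An antiderivative is F(w) = w/2 - sin(10*w)/20.
Then F(pi/10) - F(0) = (pi/20) - (0) = pi/20.

pi/20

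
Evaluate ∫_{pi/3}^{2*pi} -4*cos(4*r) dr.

-sqrt(3)/2

An antiderivative is F(r) = -sin(4*r).
Then F(2*pi) - F(pi/3) = (0) - (sqrt(3)/2) = -sqrt(3)/2.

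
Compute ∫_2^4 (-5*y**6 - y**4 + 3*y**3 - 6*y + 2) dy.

-408164/35

By the power rule, an antiderivative is F(y) = -5*y**7/7 - y**5/5 + 3*y**4/4 - 3*y**2 + 2*y.
Then F(4) - F(2) = (-411448/35) - (-3284/35) = -408164/35.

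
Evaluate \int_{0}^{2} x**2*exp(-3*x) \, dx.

Integrate by parts twice (u = x^2, dv = exp(-3*x) dx).
An antiderivative is F(x) = (-9*x**2 - 6*x - 2)*exp(-3*x)/27.
Then F(2) - F(0) = (-50*exp(-6)/27) - (-2/27) = 2/27 - 50*exp(-6)/27.

2/27 - 50*exp(-6)/27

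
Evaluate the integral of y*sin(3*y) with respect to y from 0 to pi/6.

1/9

Integrate by parts once (u = y, dv = sin(3*y) dy).
An antiderivative is F(y) = -y*cos(3*y)/3 + sin(3*y)/9.
Then F(pi/6) - F(0) = (1/9) - (0) = 1/9.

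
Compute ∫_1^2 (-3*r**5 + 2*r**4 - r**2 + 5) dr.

-493/30

By the power rule, an antiderivative is F(r) = -r**6/2 + 2*r**5/5 - r**3/3 + 5*r.
Then F(2) - F(1) = (-178/15) - (137/30) = -493/30.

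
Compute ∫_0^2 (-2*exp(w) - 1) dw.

-2*exp(2)

An antiderivative is F(w) = -w - 2*exp(w).
Then F(2) - F(0) = (-2*exp(2) - 2) - (-2) = -2*exp(2).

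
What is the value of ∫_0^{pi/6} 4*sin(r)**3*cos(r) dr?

Let u = sin(r), so du = cos(r) dr. When r = 0, u = 0; when r = pi/6, u = 1/2.
The integral becomes 4·∫ u**3 du from 0 to 1/2, with antiderivative u**4.
Back in r: F(r) = sin(r)**4.
Then F(pi/6) - F(0) = (1/16) - (0) = 1/16.

1/16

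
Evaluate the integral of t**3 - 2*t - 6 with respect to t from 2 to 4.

By the power rule, an antiderivative is F(t) = t**4/4 - t**2 - 6*t.
Then F(4) - F(2) = (24) - (-12) = 36.

36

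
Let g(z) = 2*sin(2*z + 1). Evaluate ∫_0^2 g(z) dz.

Let u = 2*z + 1, so du = 2 dz. When z = 0, u = 1; when z = 2, u = 5.
The integral becomes ∫ sin(u) du from 1 to 5, with antiderivative -cos(u).
Back in z: F(z) = -cos(2*z + 1).
Then F(2) - F(0) = (-cos(5)) - (-cos(1)) = -cos(5) + cos(1).

-cos(5) + cos(1)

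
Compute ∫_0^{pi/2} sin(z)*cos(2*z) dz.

Use the identity sin(z)cos(2*z) = [sin(3*z) + sin(-z)]/2.
An antiderivative is F(z) = cos(z)/2 - cos(3*z)/6.
Then F(pi/2) - F(0) = (0) - (1/3) = -1/3.

-1/3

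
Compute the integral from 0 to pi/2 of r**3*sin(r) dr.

-6 + 3*pi**2/4

Integrate by parts 3 times (u = r^3, dv = sin(r) dr).
An antiderivative is F(r) = -r**3*cos(r) + 3*r**2*sin(r) + 6*r*cos(r) - 6*sin(r).
Then F(pi/2) - F(0) = (-6 + 3*pi**2/4) - (0) = -6 + 3*pi**2/4.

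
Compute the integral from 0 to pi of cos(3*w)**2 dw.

Use the identity cos^2(3*w) = (1 + cos(6*w))/2.
An antiderivative is F(w) = w/2 + sin(6*w)/12.
Then F(pi) - F(0) = (pi/2) - (0) = pi/2.

pi/2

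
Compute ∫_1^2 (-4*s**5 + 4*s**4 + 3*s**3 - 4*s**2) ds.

By the power rule, an antiderivative is F(s) = -2*s**6/3 + 4*s**5/5 + 3*s**4/4 - 4*s**3/3.
Then F(2) - F(1) = (-236/15) - (-9/20) = -917/60.

-917/60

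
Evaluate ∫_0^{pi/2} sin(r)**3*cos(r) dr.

1/4

Let u = sin(r), so du = cos(r) dr. When r = 0, u = 0; when r = pi/2, u = 1.
The integral becomes ∫ u**3 du from 0 to 1, with antiderivative u**4/4.
Back in r: F(r) = sin(r)**4/4.
Then F(pi/2) - F(0) = (1/4) - (0) = 1/4.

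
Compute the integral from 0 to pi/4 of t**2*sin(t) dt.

Integrate by parts twice (u = t^2, dv = sin(t) dt).
An antiderivative is F(t) = -t**2*cos(t) + 2*t*sin(t) + 2*cos(t).
Then F(pi/4) - F(0) = (sqrt(2)*(-pi**2 + 8*pi + 32)/32) - (2) = -2 - sqrt(2)*pi**2/32 + sqrt(2)*pi/4 + sqrt(2).

-2 - sqrt(2)*pi**2/32 + sqrt(2)*pi/4 + sqrt(2)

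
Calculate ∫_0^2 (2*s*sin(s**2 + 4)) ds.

Let u = s**2 + 4, so du = 2*s ds. When s = 0, u = 4; when s = 2, u = 8.
The integral becomes ∫ sin(u) du from 4 to 8, with antiderivative -cos(u).
Back in s: F(s) = -cos(s**2 + 4).
Then F(2) - F(0) = (-cos(8)) - (-cos(4)) = cos(4) - cos(8).

cos(4) - cos(8)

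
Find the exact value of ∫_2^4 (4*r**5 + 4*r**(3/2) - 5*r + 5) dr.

13596/5 - 32*sqrt(2)/5

By the power rule, an antiderivative is F(r) = 2*r**6/3 + 8*r**(5/2)/5 - 5*r**2/2 + 5*r.
Then F(4) - F(2) = (41428/15) - (32*sqrt(2)/5 + 128/3) = 13596/5 - 32*sqrt(2)/5.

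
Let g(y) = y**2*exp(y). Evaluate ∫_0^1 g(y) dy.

Integrate by parts twice (u = y^2, dv = exp(y) dy).
An antiderivative is F(y) = (y**2 - 2*y + 2)*exp(y).
Then F(1) - F(0) = (E) - (2) = -2 + E.

-2 + E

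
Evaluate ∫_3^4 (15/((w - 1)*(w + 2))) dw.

Factor the denominator: w**2 + w - 2 = (w + 2)(w - 1).
Partial fractions: 15/((w - 1)*(w + 2)) = -5/(w + 2) + 5/(w - 1).
An antiderivative is F(w) = 5*log(w - 1) - 5*log(w + 2).
Then F(4) - F(3) = (-log(32)) - (-5*log(5) + 5*log(2)) = -10*log(2) + 5*log(5).

-10*log(2) + 5*log(5)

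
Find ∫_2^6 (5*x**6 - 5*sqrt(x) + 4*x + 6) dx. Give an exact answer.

-20*sqrt(6) + 20*sqrt(2)/3 + 1399656/7

By the power rule, an antiderivative is F(x) = 5*x**7/7 - 10*x**(3/2)/3 + 2*x**2 + 6*x.
Then F(6) - F(2) = (1400436/7 - 20*sqrt(6)) - (780/7 - 20*sqrt(2)/3) = -20*sqrt(6) + 20*sqrt(2)/3 + 1399656/7.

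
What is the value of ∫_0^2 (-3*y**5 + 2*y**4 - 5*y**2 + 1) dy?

By the power rule, an antiderivative is F(y) = -y**6/2 + 2*y**5/5 - 5*y**3/3 + y.
Then F(2) - F(0) = (-458/15) - (0) = -458/15.

-458/15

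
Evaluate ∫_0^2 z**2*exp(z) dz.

-2 + 2*exp(2)

Integrate by parts twice (u = z^2, dv = exp(z) dz).
An antiderivative is F(z) = (z**2 - 2*z + 2)*exp(z).
Then F(2) - F(0) = (2*exp(2)) - (2) = -2 + 2*exp(2).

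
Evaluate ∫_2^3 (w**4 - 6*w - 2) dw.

By the power rule, an antiderivative is F(w) = w**5/5 - 3*w**2 - 2*w.
Then F(3) - F(2) = (78/5) - (-48/5) = 126/5.

126/5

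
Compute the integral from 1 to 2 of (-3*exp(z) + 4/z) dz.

-3*exp(2) + log(16) + 3*exp(1)

An antiderivative is F(z) = -3*exp(z) + 4*log(z).
Then F(2) - F(1) = (-3*exp(2) + log(16)) - (-3*exp(1)) = -3*exp(2) + log(16) + 3*exp(1).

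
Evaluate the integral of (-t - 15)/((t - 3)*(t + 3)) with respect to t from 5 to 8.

-3*log(5) - 3*log(2) + 2*log(11)

Factor the denominator: t**2 - 9 = (t + 3)(t - 3).
Partial fractions: (-t - 15)/((t - 3)*(t + 3)) = 2/(t + 3) - 3/(t - 3).
An antiderivative is F(t) = -3*log(t - 3) + 2*log(t + 3).
Then F(8) - F(5) = (-3*log(5) + 2*log(11)) - (log(8)) = -3*log(5) - 3*log(2) + 2*log(11).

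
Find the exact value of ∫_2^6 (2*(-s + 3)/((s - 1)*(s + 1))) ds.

-4*log(7) + 2*log(5) + 4*log(3)

Factor the denominator: s**2 - 1 = (s + 1)(s - 1).
Partial fractions: 2*(-s + 3)/((s - 1)*(s + 1)) = -4/(s + 1) + 2/(s - 1).
An antiderivative is F(s) = 2*log(s - 1) - 4*log(s + 1).
Then F(6) - F(2) = (-4*log(7) + 2*log(5)) - (-log(81)) = -4*log(7) + 2*log(5) + 4*log(3).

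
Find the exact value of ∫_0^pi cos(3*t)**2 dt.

Use the identity cos^2(3*t) = (1 + cos(6*t))/2.
An antiderivative is F(t) = t/2 + sin(6*t)/12.
Then F(pi) - F(0) = (pi/2) - (0) = pi/2.

pi/2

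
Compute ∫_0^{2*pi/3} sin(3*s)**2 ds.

Use the identity sin^2(3*s) = (1 - cos(6*s))/2.
An antiderivative is F(s) = s/2 - sin(6*s)/12.
Then F(2*pi/3) - F(0) = (pi/3) - (0) = pi/3.

pi/3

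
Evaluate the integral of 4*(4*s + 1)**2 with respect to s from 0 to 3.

Let u = 4*s + 1, so du = 4 ds. When s = 0, u = 1; when s = 3, u = 13.
The integral becomes ∫ u**2 du from 1 to 13, with antiderivative u**3/3.
Back in s: F(s) = (4*s + 1)**3/3.
Then F(3) - F(0) = (2197/3) - (1/3) = 732.

732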